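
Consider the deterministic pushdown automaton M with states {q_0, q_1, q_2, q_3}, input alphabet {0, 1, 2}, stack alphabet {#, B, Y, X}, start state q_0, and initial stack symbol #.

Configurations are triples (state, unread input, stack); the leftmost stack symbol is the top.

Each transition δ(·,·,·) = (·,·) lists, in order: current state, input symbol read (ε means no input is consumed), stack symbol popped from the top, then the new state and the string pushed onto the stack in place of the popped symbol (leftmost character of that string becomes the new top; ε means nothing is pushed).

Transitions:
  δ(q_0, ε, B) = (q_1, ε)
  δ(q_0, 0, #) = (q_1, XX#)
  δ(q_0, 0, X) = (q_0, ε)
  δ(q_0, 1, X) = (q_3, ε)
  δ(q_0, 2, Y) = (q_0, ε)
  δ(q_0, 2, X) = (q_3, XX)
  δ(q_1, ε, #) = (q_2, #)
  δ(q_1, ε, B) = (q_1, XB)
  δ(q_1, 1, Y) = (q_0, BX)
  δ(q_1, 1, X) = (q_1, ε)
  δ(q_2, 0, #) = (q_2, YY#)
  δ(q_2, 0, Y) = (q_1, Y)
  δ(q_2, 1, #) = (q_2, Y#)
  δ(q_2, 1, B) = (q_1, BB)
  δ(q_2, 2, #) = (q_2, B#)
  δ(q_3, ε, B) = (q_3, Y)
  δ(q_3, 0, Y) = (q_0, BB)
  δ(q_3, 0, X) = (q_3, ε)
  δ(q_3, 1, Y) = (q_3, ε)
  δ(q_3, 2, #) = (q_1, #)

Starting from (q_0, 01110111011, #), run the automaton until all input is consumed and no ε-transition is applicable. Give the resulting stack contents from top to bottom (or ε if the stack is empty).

(q_0, 01110111011, #)
  read 0, top #: go to q_1, push XX# → (q_1, 1110111011, XX#)
  read 1, top X: go to q_1, push ε → (q_1, 110111011, X#)
  read 1, top X: go to q_1, push ε → (q_1, 10111011, #)
  ε-move, top #: go to q_2, push # → (q_2, 10111011, #)
  read 1, top #: go to q_2, push Y# → (q_2, 0111011, Y#)
  read 0, top Y: go to q_1, push Y → (q_1, 111011, Y#)
  read 1, top Y: go to q_0, push BX → (q_0, 11011, BX#)
  ε-move, top B: go to q_1, push ε → (q_1, 11011, X#)
  read 1, top X: go to q_1, push ε → (q_1, 1011, #)
  ε-move, top #: go to q_2, push # → (q_2, 1011, #)
  read 1, top #: go to q_2, push Y# → (q_2, 011, Y#)
  read 0, top Y: go to q_1, push Y → (q_1, 11, Y#)
  read 1, top Y: go to q_0, push BX → (q_0, 1, BX#)
  ε-move, top B: go to q_1, push ε → (q_1, 1, X#)
  read 1, top X: go to q_1, push ε → (q_1, ε, #)
  ε-move, top #: go to q_2, push # → (q_2, ε, #)
All input consumed in state q_2 with stack #.

#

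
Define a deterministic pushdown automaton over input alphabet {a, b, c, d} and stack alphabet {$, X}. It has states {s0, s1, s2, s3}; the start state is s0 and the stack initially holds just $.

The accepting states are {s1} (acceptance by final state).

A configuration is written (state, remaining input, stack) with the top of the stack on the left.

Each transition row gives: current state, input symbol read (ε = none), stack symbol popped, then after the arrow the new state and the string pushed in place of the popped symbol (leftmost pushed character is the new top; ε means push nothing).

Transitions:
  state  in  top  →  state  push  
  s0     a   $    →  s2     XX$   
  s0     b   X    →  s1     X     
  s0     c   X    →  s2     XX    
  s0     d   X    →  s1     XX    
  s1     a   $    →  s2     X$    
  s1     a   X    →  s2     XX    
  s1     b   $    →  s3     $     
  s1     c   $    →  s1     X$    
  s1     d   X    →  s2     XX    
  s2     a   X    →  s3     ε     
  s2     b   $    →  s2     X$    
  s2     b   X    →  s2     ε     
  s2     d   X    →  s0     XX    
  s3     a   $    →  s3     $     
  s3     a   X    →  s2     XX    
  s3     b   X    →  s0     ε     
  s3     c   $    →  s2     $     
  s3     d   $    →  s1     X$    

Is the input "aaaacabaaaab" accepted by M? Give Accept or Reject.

(s0, aaaacabaaaab, $)
  read a, top $: go to s2, push XX$ → (s2, aaacabaaaab, XX$)
  read a, top X: go to s3, push ε → (s3, aacabaaaab, X$)
  read a, top X: go to s2, push XX → (s2, acabaaaab, XX$)
  read a, top X: go to s3, push ε → (s3, cabaaaab, X$)
No transition applies at (s3, cabaaaab, X$); input not fully consumed.

Reject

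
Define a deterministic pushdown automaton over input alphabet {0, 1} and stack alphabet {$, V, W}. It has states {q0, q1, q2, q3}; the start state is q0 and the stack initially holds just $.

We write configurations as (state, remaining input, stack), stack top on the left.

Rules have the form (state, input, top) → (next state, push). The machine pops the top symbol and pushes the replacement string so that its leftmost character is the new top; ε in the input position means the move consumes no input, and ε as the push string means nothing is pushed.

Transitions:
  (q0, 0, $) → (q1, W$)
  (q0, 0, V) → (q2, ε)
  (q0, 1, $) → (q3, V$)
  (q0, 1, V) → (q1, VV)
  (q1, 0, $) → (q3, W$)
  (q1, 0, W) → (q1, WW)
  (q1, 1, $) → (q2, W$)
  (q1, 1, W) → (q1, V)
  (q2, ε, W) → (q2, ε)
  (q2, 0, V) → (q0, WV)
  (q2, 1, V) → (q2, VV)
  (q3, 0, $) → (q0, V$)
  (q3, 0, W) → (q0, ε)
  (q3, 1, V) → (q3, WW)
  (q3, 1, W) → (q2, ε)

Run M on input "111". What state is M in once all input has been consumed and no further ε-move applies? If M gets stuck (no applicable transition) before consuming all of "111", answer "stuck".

(q0, 111, $)
  read 1, top $: go to q3, push V$ → (q3, 11, V$)
  read 1, top V: go to q3, push WW → (q3, 1, WW$)
  read 1, top W: go to q2, push ε → (q2, ε, W$)
  ε-move, top W: go to q2, push ε → (q2, ε, $)
All input consumed; M is in state q2.

q2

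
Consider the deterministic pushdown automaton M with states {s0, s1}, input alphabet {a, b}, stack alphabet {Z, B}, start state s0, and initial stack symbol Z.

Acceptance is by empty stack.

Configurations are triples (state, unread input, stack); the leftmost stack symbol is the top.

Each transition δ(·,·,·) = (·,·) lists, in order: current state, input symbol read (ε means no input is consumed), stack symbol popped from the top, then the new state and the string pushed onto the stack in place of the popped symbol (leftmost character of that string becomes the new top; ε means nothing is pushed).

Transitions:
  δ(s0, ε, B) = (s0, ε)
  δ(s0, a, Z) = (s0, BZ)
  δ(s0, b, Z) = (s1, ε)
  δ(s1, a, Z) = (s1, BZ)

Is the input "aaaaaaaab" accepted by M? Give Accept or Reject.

(s0, aaaaaaaab, Z)
  read a, top Z: go to s0, push BZ → (s0, aaaaaaab, BZ)
  ε-move, top B: go to s0, push ε → (s0, aaaaaaab, Z)
  read a, top Z: go to s0, push BZ → (s0, aaaaaab, BZ)
  ε-move, top B: go to s0, push ε → (s0, aaaaaab, Z)
  read a, top Z: go to s0, push BZ → (s0, aaaaab, BZ)
  ε-move, top B: go to s0, push ε → (s0, aaaaab, Z)
  read a, top Z: go to s0, push BZ → (s0, aaaab, BZ)
  ε-move, top B: go to s0, push ε → (s0, aaaab, Z)
  read a, top Z: go to s0, push BZ → (s0, aaab, BZ)
  ε-move, top B: go to s0, push ε → (s0, aaab, Z)
  read a, top Z: go to s0, push BZ → (s0, aab, BZ)
  ε-move, top B: go to s0, push ε → (s0, aab, Z)
  read a, top Z: go to s0, push BZ → (s0, ab, BZ)
  ε-move, top B: go to s0, push ε → (s0, ab, Z)
  read a, top Z: go to s0, push BZ → (s0, b, BZ)
  ε-move, top B: go to s0, push ε → (s0, b, Z)
  read b, top Z: go to s1, push ε → (s1, ε, ε)
All input consumed and the stack is empty.

Accept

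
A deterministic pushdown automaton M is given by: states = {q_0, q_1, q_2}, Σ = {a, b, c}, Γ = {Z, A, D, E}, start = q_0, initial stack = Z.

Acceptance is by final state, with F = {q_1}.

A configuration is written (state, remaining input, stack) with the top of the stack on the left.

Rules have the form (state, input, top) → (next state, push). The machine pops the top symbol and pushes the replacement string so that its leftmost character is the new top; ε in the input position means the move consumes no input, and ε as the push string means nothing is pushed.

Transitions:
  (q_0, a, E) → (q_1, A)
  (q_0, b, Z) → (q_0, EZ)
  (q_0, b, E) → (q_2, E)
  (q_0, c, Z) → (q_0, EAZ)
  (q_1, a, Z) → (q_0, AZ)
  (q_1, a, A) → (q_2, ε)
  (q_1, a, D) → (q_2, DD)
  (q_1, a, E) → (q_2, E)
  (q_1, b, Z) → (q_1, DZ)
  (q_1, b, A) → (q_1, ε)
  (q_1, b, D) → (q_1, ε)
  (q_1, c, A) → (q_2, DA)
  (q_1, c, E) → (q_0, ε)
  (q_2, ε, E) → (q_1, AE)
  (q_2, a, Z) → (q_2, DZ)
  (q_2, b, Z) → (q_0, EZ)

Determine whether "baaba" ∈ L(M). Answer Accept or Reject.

Accept

(q_0, baaba, Z)
  read b, top Z: go to q_0, push EZ → (q_0, aaba, EZ)
  read a, top E: go to q_1, push A → (q_1, aba, AZ)
  read a, top A: go to q_2, push ε → (q_2, ba, Z)
  read b, top Z: go to q_0, push EZ → (q_0, a, EZ)
  read a, top E: go to q_1, push A → (q_1, ε, AZ)
All input consumed; state q_1 ∈ F.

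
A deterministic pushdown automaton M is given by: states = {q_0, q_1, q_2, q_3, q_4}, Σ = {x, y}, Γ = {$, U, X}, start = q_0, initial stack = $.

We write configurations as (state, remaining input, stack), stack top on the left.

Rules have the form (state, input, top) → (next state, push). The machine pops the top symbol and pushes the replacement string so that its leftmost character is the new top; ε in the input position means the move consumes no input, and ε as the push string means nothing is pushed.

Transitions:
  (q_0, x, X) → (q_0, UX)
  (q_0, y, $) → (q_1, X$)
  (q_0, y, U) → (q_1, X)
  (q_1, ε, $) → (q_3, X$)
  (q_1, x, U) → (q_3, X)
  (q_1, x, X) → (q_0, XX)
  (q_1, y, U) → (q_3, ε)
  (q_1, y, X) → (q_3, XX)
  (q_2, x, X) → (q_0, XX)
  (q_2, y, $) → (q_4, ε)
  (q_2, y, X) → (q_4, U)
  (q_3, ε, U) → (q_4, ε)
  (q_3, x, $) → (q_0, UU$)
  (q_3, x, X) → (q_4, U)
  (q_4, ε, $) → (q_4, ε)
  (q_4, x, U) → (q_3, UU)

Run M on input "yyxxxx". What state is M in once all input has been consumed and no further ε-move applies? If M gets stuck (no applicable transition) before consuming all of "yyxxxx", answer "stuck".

q_4

(q_0, yyxxxx, $) ⊢ (q_1, yxxxx, X$) ⊢ (q_3, xxxx, XX$) ⊢ (q_4, xxx, UX$) ⊢ (q_3, xx, UUX$) ⊢ (q_4, xx, UX$) ⊢ (q_3, x, UUX$) ⊢ (q_4, x, UX$) ⊢ (q_3, ε, UUX$) ⊢ (q_4, ε, UX$)
All input consumed; M is in state q_4.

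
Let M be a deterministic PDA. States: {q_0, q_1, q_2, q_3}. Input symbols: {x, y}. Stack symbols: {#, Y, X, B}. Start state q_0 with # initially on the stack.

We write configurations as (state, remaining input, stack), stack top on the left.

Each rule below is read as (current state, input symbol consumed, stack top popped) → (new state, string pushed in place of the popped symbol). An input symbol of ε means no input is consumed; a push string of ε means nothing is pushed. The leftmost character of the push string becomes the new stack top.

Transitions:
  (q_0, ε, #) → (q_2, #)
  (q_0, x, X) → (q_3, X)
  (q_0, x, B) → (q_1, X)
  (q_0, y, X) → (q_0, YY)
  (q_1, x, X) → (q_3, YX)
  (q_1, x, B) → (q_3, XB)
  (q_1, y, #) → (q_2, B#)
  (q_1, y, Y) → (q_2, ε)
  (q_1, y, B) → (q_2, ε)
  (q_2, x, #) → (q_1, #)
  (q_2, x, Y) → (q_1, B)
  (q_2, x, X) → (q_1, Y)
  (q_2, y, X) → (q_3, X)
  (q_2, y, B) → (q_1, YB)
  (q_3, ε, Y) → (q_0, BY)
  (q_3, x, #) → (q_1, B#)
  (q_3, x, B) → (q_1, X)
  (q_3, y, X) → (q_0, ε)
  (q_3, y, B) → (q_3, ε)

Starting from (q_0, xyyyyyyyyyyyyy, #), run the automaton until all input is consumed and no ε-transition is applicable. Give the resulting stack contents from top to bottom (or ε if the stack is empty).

B#

(q_0, xyyyyyyyyyyyyy, #)
  ε-move, top #: go to q_2, push # → (q_2, xyyyyyyyyyyyyy, #)
  read x, top #: go to q_1, push # → (q_1, yyyyyyyyyyyyy, #)
  read y, top #: go to q_2, push B# → (q_2, yyyyyyyyyyyy, B#)
  read y, top B: go to q_1, push YB → (q_1, yyyyyyyyyyy, YB#)
  read y, top Y: go to q_2, push ε → (q_2, yyyyyyyyyy, B#)
  read y, top B: go to q_1, push YB → (q_1, yyyyyyyyy, YB#)
  read y, top Y: go to q_2, push ε → (q_2, yyyyyyyy, B#)
  read y, top B: go to q_1, push YB → (q_1, yyyyyyy, YB#)
  read y, top Y: go to q_2, push ε → (q_2, yyyyyy, B#)
  read y, top B: go to q_1, push YB → (q_1, yyyyy, YB#)
  read y, top Y: go to q_2, push ε → (q_2, yyyy, B#)
  read y, top B: go to q_1, push YB → (q_1, yyy, YB#)
  read y, top Y: go to q_2, push ε → (q_2, yy, B#)
  read y, top B: go to q_1, push YB → (q_1, y, YB#)
  read y, top Y: go to q_2, push ε → (q_2, ε, B#)
All input consumed in state q_2 with stack B#.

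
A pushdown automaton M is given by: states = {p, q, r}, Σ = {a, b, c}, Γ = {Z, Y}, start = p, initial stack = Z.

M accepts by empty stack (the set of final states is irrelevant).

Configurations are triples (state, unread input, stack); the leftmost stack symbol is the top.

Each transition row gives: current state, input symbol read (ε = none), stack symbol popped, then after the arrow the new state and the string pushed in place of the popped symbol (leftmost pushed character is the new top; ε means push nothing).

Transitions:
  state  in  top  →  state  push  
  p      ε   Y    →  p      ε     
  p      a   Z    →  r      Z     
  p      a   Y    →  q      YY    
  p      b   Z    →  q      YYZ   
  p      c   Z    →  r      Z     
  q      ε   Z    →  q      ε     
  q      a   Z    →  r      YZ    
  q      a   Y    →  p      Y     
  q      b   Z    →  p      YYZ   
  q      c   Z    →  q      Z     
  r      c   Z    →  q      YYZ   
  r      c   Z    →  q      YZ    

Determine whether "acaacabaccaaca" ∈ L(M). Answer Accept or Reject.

Reject

No computation consumes all input and empties the stack.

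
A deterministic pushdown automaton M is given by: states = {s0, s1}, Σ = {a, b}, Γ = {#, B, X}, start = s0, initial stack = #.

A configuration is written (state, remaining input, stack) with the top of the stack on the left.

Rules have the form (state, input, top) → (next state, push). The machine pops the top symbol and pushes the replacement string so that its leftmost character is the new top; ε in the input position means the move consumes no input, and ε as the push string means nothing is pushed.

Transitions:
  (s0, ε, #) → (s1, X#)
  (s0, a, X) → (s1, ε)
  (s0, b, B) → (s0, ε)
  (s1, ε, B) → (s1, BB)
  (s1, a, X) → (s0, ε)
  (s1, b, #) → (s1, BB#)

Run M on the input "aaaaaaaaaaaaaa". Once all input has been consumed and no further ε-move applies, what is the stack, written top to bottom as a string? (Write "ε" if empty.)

(s0, aaaaaaaaaaaaaa, #)
  ε-move, top #: go to s1, push X# → (s1, aaaaaaaaaaaaaa, X#)
  read a, top X: go to s0, push ε → (s0, aaaaaaaaaaaaa, #)
  ε-move, top #: go to s1, push X# → (s1, aaaaaaaaaaaaa, X#)
  read a, top X: go to s0, push ε → (s0, aaaaaaaaaaaa, #)
  ε-move, top #: go to s1, push X# → (s1, aaaaaaaaaaaa, X#)
  read a, top X: go to s0, push ε → (s0, aaaaaaaaaaa, #)
  ε-move, top #: go to s1, push X# → (s1, aaaaaaaaaaa, X#)
  read a, top X: go to s0, push ε → (s0, aaaaaaaaaa, #)
  ε-move, top #: go to s1, push X# → (s1, aaaaaaaaaa, X#)
  read a, top X: go to s0, push ε → (s0, aaaaaaaaa, #)
  ε-move, top #: go to s1, push X# → (s1, aaaaaaaaa, X#)
  read a, top X: go to s0, push ε → (s0, aaaaaaaa, #)
  ε-move, top #: go to s1, push X# → (s1, aaaaaaaa, X#)
  read a, top X: go to s0, push ε → (s0, aaaaaaa, #)
  ε-move, top #: go to s1, push X# → (s1, aaaaaaa, X#)
  read a, top X: go to s0, push ε → (s0, aaaaaa, #)
  ε-move, top #: go to s1, push X# → (s1, aaaaaa, X#)
  read a, top X: go to s0, push ε → (s0, aaaaa, #)
  ε-move, top #: go to s1, push X# → (s1, aaaaa, X#)
  read a, top X: go to s0, push ε → (s0, aaaa, #)
  ε-move, top #: go to s1, push X# → (s1, aaaa, X#)
  read a, top X: go to s0, push ε → (s0, aaa, #)
  ε-move, top #: go to s1, push X# → (s1, aaa, X#)
  read a, top X: go to s0, push ε → (s0, aa, #)
  ε-move, top #: go to s1, push X# → (s1, aa, X#)
  read a, top X: go to s0, push ε → (s0, a, #)
  ε-move, top #: go to s1, push X# → (s1, a, X#)
  read a, top X: go to s0, push ε → (s0, ε, #)
  ε-move, top #: go to s1, push X# → (s1, ε, X#)
All input consumed in state s1 with stack X#.

X#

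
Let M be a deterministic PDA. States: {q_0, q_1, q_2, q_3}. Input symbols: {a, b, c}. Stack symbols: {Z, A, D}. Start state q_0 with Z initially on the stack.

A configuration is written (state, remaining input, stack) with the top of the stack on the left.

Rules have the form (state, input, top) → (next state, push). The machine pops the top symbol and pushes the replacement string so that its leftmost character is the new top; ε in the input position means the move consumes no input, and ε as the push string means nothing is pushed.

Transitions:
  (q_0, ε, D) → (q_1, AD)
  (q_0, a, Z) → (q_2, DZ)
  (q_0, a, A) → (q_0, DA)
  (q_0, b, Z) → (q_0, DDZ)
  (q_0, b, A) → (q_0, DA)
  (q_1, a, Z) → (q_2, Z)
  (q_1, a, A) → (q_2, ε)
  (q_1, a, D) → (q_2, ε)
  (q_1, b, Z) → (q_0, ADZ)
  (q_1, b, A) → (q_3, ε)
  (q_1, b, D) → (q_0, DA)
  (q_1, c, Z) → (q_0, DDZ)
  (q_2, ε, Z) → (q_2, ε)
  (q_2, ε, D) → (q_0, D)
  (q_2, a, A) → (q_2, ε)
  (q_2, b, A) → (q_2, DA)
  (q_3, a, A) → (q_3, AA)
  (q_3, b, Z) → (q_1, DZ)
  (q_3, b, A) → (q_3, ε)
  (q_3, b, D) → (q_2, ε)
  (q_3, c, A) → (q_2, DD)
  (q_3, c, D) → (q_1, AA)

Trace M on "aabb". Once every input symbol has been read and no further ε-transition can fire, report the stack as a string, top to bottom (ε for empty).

ε

(q_0, aabb, Z)
  read a, top Z: go to q_2, push DZ → (q_2, abb, DZ)
  ε-move, top D: go to q_0, push D → (q_0, abb, DZ)
  ε-move, top D: go to q_1, push AD → (q_1, abb, ADZ)
  read a, top A: go to q_2, push ε → (q_2, bb, DZ)
  ε-move, top D: go to q_0, push D → (q_0, bb, DZ)
  ε-move, top D: go to q_1, push AD → (q_1, bb, ADZ)
  read b, top A: go to q_3, push ε → (q_3, b, DZ)
  read b, top D: go to q_2, push ε → (q_2, ε, Z)
  ε-move, top Z: go to q_2, push ε → (q_2, ε, ε)
All input consumed in state q_2 with stack ε.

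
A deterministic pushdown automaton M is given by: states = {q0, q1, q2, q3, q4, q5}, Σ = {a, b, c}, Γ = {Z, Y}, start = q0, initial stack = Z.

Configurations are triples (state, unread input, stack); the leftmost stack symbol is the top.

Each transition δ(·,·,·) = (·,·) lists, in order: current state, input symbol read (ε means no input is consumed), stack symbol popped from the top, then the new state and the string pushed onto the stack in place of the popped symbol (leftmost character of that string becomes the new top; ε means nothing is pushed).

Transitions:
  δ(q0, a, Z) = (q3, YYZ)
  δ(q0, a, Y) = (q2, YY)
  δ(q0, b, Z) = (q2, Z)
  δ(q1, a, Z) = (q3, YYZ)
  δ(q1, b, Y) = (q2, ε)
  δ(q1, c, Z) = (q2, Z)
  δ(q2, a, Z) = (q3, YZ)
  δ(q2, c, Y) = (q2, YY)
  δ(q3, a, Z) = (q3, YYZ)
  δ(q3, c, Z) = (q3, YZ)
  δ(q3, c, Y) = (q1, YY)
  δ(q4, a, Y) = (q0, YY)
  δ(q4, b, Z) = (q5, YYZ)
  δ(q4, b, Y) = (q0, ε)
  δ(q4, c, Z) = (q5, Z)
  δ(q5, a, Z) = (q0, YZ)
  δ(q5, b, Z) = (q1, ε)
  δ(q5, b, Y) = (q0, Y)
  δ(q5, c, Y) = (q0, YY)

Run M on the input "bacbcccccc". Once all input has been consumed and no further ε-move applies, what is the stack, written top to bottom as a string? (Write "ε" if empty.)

(q0, bacbcccccc, Z) ⊢ (q2, acbcccccc, Z) ⊢ (q3, cbcccccc, YZ) ⊢ (q1, bcccccc, YYZ) ⊢ (q2, cccccc, YZ) ⊢ (q2, ccccc, YYZ) ⊢ (q2, cccc, YYYZ) ⊢ (q2, ccc, YYYYZ) ⊢ (q2, cc, YYYYYZ) ⊢ (q2, c, YYYYYYZ) ⊢ (q2, ε, YYYYYYYZ)
All input consumed in state q2 with stack YYYYYYYZ.

YYYYYYYZ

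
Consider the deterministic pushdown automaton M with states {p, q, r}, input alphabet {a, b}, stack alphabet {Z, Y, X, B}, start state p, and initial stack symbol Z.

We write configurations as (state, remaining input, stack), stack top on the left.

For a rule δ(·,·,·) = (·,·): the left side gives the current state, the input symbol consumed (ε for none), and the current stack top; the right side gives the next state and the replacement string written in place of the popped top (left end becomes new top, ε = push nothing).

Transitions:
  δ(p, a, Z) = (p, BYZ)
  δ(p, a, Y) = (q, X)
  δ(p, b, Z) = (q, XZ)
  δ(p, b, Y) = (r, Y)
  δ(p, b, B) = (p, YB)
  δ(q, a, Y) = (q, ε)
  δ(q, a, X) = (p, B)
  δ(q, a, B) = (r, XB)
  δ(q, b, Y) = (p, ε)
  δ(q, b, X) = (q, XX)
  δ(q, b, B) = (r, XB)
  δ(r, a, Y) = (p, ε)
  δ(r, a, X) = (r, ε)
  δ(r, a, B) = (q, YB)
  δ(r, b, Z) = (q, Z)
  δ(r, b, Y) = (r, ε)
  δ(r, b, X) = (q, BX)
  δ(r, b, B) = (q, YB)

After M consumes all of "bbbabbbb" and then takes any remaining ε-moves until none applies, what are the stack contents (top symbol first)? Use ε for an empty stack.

(p, bbbabbbb, Z)
  read b, top Z: go to q, push XZ → (q, bbabbbb, XZ)
  read b, top X: go to q, push XX → (q, babbbb, XXZ)
  read b, top X: go to q, push XX → (q, abbbb, XXXZ)
  read a, top X: go to p, push B → (p, bbbb, BXXZ)
  read b, top B: go to p, push YB → (p, bbb, YBXXZ)
  read b, top Y: go to r, push Y → (r, bb, YBXXZ)
  read b, top Y: go to r, push ε → (r, b, BXXZ)
  read b, top B: go to q, push YB → (q, ε, YBXXZ)
All input consumed in state q with stack YBXXZ.

YBXXZ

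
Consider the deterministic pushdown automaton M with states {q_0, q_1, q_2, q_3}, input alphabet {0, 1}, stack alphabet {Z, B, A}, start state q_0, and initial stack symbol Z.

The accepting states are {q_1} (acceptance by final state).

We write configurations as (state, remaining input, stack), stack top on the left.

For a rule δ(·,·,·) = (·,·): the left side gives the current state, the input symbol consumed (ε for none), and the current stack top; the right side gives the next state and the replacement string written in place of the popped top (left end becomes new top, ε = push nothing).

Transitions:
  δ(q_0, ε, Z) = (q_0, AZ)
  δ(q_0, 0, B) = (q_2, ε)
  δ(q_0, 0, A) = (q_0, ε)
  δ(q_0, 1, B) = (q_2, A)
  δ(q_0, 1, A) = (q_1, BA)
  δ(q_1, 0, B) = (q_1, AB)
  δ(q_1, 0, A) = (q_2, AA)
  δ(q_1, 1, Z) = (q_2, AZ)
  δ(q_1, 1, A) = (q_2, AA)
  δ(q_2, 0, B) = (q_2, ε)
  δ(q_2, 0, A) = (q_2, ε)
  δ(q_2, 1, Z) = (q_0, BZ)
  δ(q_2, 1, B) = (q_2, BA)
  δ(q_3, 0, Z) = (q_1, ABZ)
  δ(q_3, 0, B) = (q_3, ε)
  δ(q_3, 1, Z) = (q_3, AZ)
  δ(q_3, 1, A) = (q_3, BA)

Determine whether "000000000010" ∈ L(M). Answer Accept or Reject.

Accept

(q_0, 000000000010, Z)
  ε-move, top Z: go to q_0, push AZ → (q_0, 000000000010, AZ)
  read 0, top A: go to q_0, push ε → (q_0, 00000000010, Z)
  ε-move, top Z: go to q_0, push AZ → (q_0, 00000000010, AZ)
  read 0, top A: go to q_0, push ε → (q_0, 0000000010, Z)
  ε-move, top Z: go to q_0, push AZ → (q_0, 0000000010, AZ)
  read 0, top A: go to q_0, push ε → (q_0, 000000010, Z)
  ε-move, top Z: go to q_0, push AZ → (q_0, 000000010, AZ)
  read 0, top A: go to q_0, push ε → (q_0, 00000010, Z)
  ε-move, top Z: go to q_0, push AZ → (q_0, 00000010, AZ)
  read 0, top A: go to q_0, push ε → (q_0, 0000010, Z)
  ε-move, top Z: go to q_0, push AZ → (q_0, 0000010, AZ)
  read 0, top A: go to q_0, push ε → (q_0, 000010, Z)
  ε-move, top Z: go to q_0, push AZ → (q_0, 000010, AZ)
  read 0, top A: go to q_0, push ε → (q_0, 00010, Z)
  ε-move, top Z: go to q_0, push AZ → (q_0, 00010, AZ)
  read 0, top A: go to q_0, push ε → (q_0, 0010, Z)
  ε-move, top Z: go to q_0, push AZ → (q_0, 0010, AZ)
  read 0, top A: go to q_0, push ε → (q_0, 010, Z)
  ε-move, top Z: go to q_0, push AZ → (q_0, 010, AZ)
  read 0, top A: go to q_0, push ε → (q_0, 10, Z)
  ε-move, top Z: go to q_0, push AZ → (q_0, 10, AZ)
  read 1, top A: go to q_1, push BA → (q_1, 0, BAZ)
  read 0, top B: go to q_1, push AB → (q_1, ε, ABAZ)
All input consumed; state q_1 ∈ F.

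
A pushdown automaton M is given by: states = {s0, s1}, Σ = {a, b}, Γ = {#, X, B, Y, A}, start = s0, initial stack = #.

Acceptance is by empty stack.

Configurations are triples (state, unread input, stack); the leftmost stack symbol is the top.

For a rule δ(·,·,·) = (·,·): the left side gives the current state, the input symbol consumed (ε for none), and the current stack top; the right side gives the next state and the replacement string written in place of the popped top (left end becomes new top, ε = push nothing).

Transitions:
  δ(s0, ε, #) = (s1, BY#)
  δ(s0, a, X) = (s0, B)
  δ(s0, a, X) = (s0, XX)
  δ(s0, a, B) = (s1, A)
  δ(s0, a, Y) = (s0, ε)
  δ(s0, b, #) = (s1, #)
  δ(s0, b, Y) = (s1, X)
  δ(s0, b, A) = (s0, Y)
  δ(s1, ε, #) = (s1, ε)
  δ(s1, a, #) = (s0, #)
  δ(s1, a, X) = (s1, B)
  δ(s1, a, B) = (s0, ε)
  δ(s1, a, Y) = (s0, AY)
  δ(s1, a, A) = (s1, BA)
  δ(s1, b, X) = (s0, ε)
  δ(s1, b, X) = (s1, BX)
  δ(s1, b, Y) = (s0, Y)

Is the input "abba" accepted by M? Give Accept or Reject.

No computation consumes all input and empties the stack.

Reject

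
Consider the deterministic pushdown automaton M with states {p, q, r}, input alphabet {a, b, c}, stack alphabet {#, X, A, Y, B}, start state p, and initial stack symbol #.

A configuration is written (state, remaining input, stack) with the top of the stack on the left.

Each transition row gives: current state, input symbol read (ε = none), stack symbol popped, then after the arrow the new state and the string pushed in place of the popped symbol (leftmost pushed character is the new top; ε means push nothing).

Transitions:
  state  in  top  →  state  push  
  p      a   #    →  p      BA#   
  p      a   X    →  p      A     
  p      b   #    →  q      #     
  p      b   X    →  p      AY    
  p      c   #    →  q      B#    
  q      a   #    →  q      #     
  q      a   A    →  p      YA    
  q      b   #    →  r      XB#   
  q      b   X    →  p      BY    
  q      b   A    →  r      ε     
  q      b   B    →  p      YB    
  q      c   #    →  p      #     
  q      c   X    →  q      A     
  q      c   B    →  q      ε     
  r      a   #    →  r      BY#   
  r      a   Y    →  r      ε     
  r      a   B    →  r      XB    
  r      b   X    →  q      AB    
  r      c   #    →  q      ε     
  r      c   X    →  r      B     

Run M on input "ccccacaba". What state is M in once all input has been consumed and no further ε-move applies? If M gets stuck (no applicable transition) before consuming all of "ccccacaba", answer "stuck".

stuck

(p, ccccacaba, #)
  read c, top #: go to q, push B# → (q, cccacaba, B#)
  read c, top B: go to q, push ε → (q, ccacaba, #)
  read c, top #: go to p, push # → (p, cacaba, #)
  read c, top #: go to q, push B# → (q, acaba, B#)
No transition for (q, a, top B); M blocks with input acaba remaining.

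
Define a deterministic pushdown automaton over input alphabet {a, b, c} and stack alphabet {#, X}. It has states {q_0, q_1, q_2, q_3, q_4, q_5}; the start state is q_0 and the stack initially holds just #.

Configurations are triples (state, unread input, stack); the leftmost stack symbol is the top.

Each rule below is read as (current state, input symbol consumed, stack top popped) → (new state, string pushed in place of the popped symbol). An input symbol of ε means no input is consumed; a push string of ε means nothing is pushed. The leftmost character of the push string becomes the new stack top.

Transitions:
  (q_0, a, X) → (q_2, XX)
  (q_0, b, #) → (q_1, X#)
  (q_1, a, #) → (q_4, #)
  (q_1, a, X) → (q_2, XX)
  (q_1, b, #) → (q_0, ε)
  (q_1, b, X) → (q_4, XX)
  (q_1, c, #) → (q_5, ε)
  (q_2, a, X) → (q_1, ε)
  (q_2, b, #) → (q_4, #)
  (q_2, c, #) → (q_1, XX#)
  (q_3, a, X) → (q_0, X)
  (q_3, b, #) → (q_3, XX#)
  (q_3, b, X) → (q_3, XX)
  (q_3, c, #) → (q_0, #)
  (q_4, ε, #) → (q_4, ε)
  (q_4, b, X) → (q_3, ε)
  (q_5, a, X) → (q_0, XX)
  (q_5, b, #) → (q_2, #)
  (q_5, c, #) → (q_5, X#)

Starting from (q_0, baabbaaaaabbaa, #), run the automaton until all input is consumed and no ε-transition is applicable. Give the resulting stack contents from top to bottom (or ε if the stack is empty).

XX#

(q_0, baabbaaaaabbaa, #)
  read b, top #: go to q_1, push X# → (q_1, aabbaaaaabbaa, X#)
  read a, top X: go to q_2, push XX → (q_2, abbaaaaabbaa, XX#)
  read a, top X: go to q_1, push ε → (q_1, bbaaaaabbaa, X#)
  read b, top X: go to q_4, push XX → (q_4, baaaaabbaa, XX#)
  read b, top X: go to q_3, push ε → (q_3, aaaaabbaa, X#)
  read a, top X: go to q_0, push X → (q_0, aaaabbaa, X#)
  read a, top X: go to q_2, push XX → (q_2, aaabbaa, XX#)
  read a, top X: go to q_1, push ε → (q_1, aabbaa, X#)
  read a, top X: go to q_2, push XX → (q_2, abbaa, XX#)
  read a, top X: go to q_1, push ε → (q_1, bbaa, X#)
  read b, top X: go to q_4, push XX → (q_4, baa, XX#)
  read b, top X: go to q_3, push ε → (q_3, aa, X#)
  read a, top X: go to q_0, push X → (q_0, a, X#)
  read a, top X: go to q_2, push XX → (q_2, ε, XX#)
All input consumed in state q_2 with stack XX#.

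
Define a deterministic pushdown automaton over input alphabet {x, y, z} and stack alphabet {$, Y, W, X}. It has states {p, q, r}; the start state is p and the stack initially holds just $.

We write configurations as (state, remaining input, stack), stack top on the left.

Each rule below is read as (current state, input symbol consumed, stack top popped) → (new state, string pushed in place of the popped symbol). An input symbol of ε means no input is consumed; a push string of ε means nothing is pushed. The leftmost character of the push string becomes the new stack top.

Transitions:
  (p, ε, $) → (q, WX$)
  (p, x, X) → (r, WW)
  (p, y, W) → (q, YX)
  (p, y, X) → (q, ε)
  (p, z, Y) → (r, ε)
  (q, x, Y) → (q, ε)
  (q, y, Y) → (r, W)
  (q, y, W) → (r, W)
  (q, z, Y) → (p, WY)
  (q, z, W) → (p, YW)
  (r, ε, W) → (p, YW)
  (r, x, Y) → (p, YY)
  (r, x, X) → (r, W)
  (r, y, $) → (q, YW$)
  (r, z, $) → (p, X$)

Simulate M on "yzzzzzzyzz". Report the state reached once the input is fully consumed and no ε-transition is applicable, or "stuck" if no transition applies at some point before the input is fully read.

(p, yzzzzzzyzz, $)
  ε-move, top $: go to q, push WX$ → (q, yzzzzzzyzz, WX$)
  read y, top W: go to r, push W → (r, zzzzzzyzz, WX$)
  ε-move, top W: go to p, push YW → (p, zzzzzzyzz, YWX$)
  read z, top Y: go to r, push ε → (r, zzzzzyzz, WX$)
  ε-move, top W: go to p, push YW → (p, zzzzzyzz, YWX$)
  read z, top Y: go to r, push ε → (r, zzzzyzz, WX$)
  ε-move, top W: go to p, push YW → (p, zzzzyzz, YWX$)
  read z, top Y: go to r, push ε → (r, zzzyzz, WX$)
  ε-move, top W: go to p, push YW → (p, zzzyzz, YWX$)
  read z, top Y: go to r, push ε → (r, zzyzz, WX$)
  ε-move, top W: go to p, push YW → (p, zzyzz, YWX$)
  read z, top Y: go to r, push ε → (r, zyzz, WX$)
  ε-move, top W: go to p, push YW → (p, zyzz, YWX$)
  read z, top Y: go to r, push ε → (r, yzz, WX$)
  ε-move, top W: go to p, push YW → (p, yzz, YWX$)
No transition for (p, y, top Y); M blocks with input yzz remaining.

stuck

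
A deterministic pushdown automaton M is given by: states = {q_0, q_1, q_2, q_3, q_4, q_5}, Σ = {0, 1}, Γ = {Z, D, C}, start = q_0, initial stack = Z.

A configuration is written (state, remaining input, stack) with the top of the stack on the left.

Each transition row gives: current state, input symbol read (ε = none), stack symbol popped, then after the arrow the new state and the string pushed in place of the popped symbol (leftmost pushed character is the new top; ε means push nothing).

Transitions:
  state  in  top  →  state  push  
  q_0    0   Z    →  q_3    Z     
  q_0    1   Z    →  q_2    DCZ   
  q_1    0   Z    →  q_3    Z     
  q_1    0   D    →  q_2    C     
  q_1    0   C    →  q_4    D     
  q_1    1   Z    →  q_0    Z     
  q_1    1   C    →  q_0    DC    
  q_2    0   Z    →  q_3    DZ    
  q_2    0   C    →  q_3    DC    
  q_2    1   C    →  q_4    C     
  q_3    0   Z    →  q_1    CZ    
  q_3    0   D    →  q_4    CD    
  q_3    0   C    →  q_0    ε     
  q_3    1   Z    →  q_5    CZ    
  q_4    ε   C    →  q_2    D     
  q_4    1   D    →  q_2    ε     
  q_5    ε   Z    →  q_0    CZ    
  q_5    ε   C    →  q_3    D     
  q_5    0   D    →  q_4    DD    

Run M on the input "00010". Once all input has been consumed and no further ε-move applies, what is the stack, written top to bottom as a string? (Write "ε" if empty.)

DZ

(q_0, 00010, Z) ⊢ (q_3, 0010, Z) ⊢ (q_1, 010, CZ) ⊢ (q_4, 10, DZ) ⊢ (q_2, 0, Z) ⊢ (q_3, ε, DZ)
All input consumed in state q_3 with stack DZ.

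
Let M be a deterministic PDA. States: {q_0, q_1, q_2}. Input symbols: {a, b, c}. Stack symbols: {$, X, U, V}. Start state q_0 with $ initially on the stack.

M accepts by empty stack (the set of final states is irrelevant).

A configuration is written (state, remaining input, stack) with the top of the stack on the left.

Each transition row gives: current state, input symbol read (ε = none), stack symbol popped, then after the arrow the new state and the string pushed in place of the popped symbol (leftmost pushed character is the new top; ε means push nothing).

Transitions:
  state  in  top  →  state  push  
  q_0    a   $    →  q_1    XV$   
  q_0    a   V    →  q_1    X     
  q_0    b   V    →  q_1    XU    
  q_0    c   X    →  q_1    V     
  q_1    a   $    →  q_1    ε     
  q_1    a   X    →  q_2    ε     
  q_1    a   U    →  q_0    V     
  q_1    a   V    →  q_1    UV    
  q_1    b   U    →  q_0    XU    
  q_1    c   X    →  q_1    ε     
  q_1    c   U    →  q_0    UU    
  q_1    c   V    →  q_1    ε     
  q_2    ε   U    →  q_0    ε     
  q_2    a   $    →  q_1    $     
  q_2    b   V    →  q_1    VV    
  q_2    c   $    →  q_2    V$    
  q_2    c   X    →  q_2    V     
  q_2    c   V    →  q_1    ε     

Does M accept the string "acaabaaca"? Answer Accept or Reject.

Accept

(q_0, acaabaaca, $) ⊢ (q_1, caabaaca, XV$) ⊢ (q_1, aabaaca, V$) ⊢ (q_1, abaaca, UV$) ⊢ (q_0, baaca, VV$) ⊢ (q_1, aaca, XUV$) ⊢ (q_2, aca, UV$) ⊢ (q_0, aca, V$) ⊢ (q_1, ca, X$) ⊢ (q_1, a, $) ⊢ (q_1, ε, ε)
All input consumed and the stack is empty.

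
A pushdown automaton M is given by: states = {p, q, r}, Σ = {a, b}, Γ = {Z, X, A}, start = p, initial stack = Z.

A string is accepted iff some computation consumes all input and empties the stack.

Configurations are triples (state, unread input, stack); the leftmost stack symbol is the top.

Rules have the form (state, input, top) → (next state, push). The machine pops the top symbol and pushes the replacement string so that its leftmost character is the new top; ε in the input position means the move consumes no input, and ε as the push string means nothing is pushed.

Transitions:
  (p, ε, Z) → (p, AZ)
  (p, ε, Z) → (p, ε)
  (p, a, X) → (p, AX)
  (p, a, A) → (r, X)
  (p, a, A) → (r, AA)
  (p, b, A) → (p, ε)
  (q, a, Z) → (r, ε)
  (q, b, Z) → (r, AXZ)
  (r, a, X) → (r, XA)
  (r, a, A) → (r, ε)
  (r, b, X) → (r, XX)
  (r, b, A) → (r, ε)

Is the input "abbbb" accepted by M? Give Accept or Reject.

No computation consumes all input and empties the stack.

Reject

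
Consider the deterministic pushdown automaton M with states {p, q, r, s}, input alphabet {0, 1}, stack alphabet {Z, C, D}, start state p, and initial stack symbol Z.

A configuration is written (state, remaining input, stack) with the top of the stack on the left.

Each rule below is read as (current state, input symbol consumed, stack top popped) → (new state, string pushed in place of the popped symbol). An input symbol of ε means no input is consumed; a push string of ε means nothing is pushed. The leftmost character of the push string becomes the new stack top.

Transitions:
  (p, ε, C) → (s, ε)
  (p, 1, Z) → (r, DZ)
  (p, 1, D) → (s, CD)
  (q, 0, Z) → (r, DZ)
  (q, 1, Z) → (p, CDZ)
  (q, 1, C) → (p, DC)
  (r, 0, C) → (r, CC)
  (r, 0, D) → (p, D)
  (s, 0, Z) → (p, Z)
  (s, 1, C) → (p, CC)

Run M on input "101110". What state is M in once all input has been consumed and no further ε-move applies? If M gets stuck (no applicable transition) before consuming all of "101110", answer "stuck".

stuck

(p, 101110, Z)
  read 1, top Z: go to r, push DZ → (r, 01110, DZ)
  read 0, top D: go to p, push D → (p, 1110, DZ)
  read 1, top D: go to s, push CD → (s, 110, CDZ)
  read 1, top C: go to p, push CC → (p, 10, CCDZ)
  ε-move, top C: go to s, push ε → (s, 10, CDZ)
  read 1, top C: go to p, push CC → (p, 0, CCDZ)
  ε-move, top C: go to s, push ε → (s, 0, CDZ)
No transition for (s, 0, top C); M blocks with input 0 remaining.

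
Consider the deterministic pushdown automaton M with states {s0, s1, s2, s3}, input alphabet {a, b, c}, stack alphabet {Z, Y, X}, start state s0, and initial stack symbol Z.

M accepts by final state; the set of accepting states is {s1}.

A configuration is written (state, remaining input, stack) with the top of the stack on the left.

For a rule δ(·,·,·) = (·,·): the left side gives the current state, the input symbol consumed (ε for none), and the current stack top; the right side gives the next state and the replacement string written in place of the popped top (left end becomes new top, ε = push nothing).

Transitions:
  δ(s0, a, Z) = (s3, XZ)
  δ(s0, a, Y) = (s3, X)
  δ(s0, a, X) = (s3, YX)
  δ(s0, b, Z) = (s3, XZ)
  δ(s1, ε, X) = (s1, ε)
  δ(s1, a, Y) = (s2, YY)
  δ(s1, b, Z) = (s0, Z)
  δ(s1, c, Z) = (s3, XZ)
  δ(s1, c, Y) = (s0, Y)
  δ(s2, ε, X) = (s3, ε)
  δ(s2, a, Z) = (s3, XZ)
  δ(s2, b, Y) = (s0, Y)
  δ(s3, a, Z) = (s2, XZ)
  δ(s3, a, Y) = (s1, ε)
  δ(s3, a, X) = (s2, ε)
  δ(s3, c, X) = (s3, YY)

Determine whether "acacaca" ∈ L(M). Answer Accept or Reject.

Accept

(s0, acacaca, Z)
  read a, top Z: go to s3, push XZ → (s3, cacaca, XZ)
  read c, top X: go to s3, push YY → (s3, acaca, YYZ)
  read a, top Y: go to s1, push ε → (s1, caca, YZ)
  read c, top Y: go to s0, push Y → (s0, aca, YZ)
  read a, top Y: go to s3, push X → (s3, ca, XZ)
  read c, top X: go to s3, push YY → (s3, a, YYZ)
  read a, top Y: go to s1, push ε → (s1, ε, YZ)
All input consumed; state s1 ∈ F.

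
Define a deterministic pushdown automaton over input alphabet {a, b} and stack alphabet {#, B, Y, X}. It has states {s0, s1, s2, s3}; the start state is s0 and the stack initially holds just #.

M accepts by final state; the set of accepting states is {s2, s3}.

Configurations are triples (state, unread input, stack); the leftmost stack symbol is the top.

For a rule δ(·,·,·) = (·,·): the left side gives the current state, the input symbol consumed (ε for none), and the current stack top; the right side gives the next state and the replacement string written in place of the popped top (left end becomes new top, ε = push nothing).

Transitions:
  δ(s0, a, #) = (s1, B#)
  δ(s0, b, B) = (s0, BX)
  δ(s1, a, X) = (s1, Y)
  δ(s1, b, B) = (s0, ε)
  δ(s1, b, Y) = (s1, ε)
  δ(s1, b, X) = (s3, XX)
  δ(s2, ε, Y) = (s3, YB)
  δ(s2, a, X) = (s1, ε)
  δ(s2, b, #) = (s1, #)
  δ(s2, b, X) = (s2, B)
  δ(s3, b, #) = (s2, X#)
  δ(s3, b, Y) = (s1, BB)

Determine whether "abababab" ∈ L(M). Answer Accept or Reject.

Reject

(s0, abababab, #) ⊢ (s1, bababab, B#) ⊢ (s0, ababab, #) ⊢ (s1, babab, B#) ⊢ (s0, abab, #) ⊢ (s1, bab, B#) ⊢ (s0, ab, #) ⊢ (s1, b, B#) ⊢ (s0, ε, #)
All input consumed; state s0 ∉ F and no further ε-move applies.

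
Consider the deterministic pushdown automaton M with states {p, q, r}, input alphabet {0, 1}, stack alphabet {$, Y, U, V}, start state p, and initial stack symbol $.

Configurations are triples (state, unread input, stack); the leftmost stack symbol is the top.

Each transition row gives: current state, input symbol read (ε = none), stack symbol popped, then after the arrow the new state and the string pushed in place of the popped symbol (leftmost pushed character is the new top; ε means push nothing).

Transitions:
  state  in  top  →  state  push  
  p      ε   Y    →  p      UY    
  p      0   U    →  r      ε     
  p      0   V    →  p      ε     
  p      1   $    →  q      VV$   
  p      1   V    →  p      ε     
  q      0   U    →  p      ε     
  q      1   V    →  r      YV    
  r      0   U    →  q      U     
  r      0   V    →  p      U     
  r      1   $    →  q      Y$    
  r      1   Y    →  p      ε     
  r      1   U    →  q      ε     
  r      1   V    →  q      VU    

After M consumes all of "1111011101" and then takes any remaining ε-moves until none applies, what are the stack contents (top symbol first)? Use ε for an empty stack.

(p, 1111011101, $)
  read 1, top $: go to q, push VV$ → (q, 111011101, VV$)
  read 1, top V: go to r, push YV → (r, 11011101, YVV$)
  read 1, top Y: go to p, push ε → (p, 1011101, VV$)
  read 1, top V: go to p, push ε → (p, 011101, V$)
  read 0, top V: go to p, push ε → (p, 11101, $)
  read 1, top $: go to q, push VV$ → (q, 1101, VV$)
  read 1, top V: go to r, push YV → (r, 101, YVV$)
  read 1, top Y: go to p, push ε → (p, 01, VV$)
  read 0, top V: go to p, push ε → (p, 1, V$)
  read 1, top V: go to p, push ε → (p, ε, $)
All input consumed in state p with stack $.

$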